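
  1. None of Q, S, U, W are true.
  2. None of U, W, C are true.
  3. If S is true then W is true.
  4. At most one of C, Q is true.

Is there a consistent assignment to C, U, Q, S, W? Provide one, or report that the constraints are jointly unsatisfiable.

C = False; U = False; Q = False; S = False; W = False

  (1) {Q, S, U, W}: 0 true — none ✓
  (2) {U, W, C}: 0 true — none ✓
  (3) S=F ⇒ W: vacuous ✓
  (4) {C, Q}: 0 true — at most one ✓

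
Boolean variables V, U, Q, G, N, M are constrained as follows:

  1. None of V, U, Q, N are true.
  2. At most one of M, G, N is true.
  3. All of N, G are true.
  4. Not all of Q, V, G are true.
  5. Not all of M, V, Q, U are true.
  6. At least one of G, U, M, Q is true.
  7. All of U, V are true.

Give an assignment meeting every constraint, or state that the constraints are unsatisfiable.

The formula is unsatisfiable.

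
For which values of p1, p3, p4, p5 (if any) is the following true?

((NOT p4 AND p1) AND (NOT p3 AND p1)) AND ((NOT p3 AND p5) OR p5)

p1 = True, p3 = False, p4 = False, p5 = True

  (NOT p4 AND p1) AND (NOT p3 AND p1) = True
    NOT p4 AND p1 = True
      NOT p4 = True
    NOT p3 AND p1 = True
      NOT p3 = True
  (NOT p3 AND p5) OR p5 = True
    NOT p3 AND p5 = True
      NOT p3 = True
Both conjuncts True, so the formula holds.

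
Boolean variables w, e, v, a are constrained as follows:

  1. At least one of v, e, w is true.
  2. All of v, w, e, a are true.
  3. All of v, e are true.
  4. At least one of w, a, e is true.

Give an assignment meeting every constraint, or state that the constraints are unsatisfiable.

w=T, e=T, v=T, a=T

  (1) {v, e, w}: 3 true — at least one ✓
  (2) {v, w, e, a}: all 4 true ✓
  (3) {v, e}: all 2 true ✓
  (4) {w, a, e}: 3 true — at least one ✓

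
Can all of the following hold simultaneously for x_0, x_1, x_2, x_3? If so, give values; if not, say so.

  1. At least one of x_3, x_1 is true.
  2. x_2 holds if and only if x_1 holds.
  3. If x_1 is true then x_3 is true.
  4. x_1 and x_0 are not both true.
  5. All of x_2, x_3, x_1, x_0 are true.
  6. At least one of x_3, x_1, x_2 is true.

Case x_0 = True:
  (4) with x_0=T forces x_1 = False.
  Constraint (5) is violated (x_1=F) — contradiction.
Case x_0 = False:
  Constraint (5) is violated (x_0=F) — contradiction.
Both cases fail — unsatisfiable.

No satisfying assignment exists.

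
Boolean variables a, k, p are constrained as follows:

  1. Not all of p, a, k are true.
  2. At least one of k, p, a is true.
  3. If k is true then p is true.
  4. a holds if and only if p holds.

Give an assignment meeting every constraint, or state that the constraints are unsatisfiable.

a = True, k = False, p = True

  (1) {p, a, k}: 2/3 true — not all ✓
  (2) {k, p, a}: 2 true — at least one ✓
  (3) k=F ⇒ p: vacuous ✓
  (4) a=T, p=T — same ✓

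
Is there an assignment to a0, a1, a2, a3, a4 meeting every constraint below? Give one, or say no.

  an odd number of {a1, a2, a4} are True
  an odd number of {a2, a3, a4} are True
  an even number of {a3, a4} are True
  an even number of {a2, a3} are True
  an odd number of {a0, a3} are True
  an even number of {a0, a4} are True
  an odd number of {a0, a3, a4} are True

No satisfying assignment exists.

Adding constraints 3, 5, 6 mod 2: every variable appears an even number of times on the left, so the left side is 0.
But the right sides sum to 1 (mod 2). 0 ≠ 1 — the system is inconsistent.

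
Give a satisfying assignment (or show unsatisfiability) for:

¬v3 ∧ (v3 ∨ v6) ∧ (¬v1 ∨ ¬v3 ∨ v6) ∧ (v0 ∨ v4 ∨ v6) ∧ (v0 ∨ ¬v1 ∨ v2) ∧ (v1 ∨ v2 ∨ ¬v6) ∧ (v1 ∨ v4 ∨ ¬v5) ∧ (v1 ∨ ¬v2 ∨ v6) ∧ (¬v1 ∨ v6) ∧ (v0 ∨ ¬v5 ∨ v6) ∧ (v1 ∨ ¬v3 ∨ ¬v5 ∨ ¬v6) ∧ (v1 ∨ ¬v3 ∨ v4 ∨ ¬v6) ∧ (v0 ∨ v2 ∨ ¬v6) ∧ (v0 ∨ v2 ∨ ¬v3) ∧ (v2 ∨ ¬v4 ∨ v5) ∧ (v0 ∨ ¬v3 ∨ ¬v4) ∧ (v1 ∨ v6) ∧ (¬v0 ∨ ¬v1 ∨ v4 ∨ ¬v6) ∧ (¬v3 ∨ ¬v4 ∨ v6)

Unit clause (¬v3) forces v3 = False.
In (v3 ∨ v6) only v6 is left, so v6 = True.
Set v0 = True.
Set v1 = True.
  then (¬v0 ∨ ¬v1 ∨ v4 ∨ ¬v6) forces v4 = True.
Set v2 = True.
Set v5 = True.
All clauses satisfied.

v0: True, v1: True, v2: True, v3: False, v4: True, v5: True, v6: True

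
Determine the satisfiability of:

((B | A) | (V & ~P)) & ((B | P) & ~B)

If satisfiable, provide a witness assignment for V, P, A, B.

V = False; P = True; A = True; B = False

  (B | A) | (V & ~P) = True
    B | A = True
    V & ~P = False
      ~P = False
  (B | P) & ~B = True
    B | P = True
    ~B = True
Both conjuncts True, so the formula holds.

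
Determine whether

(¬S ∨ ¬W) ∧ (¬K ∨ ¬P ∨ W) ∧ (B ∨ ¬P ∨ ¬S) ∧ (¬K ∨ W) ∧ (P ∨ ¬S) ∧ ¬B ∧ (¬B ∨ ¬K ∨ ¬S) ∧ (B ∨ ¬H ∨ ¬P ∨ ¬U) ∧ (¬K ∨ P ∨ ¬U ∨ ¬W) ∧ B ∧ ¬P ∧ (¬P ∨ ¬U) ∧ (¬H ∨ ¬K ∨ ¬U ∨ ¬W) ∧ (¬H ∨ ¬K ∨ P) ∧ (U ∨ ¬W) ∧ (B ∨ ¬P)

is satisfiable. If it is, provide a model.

UNSATISFIABLE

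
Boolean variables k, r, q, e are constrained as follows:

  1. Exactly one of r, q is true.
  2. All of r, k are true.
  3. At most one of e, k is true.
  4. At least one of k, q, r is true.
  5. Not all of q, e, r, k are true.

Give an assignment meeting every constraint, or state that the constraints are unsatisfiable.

k = True; r = True; q = False; e = False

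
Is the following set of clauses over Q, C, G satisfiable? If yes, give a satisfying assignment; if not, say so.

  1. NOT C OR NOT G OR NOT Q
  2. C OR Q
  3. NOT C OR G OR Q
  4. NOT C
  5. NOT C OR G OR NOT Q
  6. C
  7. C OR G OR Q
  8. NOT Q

Unsatisfiable — no assignment works.

Case C = True:
  Clause (NOT C) is falsified — contradiction.
Case C = False:
  Clause (C) is falsified — contradiction.
Both cases fail, so the formula is unsatisfiable.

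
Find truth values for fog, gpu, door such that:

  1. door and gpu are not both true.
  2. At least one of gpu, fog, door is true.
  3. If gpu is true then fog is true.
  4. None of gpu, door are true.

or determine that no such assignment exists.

fog: True, gpu: False, door: False

  (1) door=F, gpu=F — not both ✓
  (2) {gpu, fog, door}: 1 true — at least one ✓
  (3) gpu=F ⇒ fog: vacuous ✓
  (4) {gpu, door}: 0 true — none ✓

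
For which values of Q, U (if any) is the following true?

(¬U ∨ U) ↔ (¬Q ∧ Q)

Case U = True: the formula simplifies to ¬Q ∧ Q.
  Q = True: the conjunct ¬Q is False.
  Q = False: the conjunct Q is False.
Case U = False: the formula simplifies to ¬Q ∧ Q.
  Q = True: the conjunct ¬Q is False.
  Q = False: the conjunct Q is False.
Both cases fail — unsatisfiable.

Unsatisfiable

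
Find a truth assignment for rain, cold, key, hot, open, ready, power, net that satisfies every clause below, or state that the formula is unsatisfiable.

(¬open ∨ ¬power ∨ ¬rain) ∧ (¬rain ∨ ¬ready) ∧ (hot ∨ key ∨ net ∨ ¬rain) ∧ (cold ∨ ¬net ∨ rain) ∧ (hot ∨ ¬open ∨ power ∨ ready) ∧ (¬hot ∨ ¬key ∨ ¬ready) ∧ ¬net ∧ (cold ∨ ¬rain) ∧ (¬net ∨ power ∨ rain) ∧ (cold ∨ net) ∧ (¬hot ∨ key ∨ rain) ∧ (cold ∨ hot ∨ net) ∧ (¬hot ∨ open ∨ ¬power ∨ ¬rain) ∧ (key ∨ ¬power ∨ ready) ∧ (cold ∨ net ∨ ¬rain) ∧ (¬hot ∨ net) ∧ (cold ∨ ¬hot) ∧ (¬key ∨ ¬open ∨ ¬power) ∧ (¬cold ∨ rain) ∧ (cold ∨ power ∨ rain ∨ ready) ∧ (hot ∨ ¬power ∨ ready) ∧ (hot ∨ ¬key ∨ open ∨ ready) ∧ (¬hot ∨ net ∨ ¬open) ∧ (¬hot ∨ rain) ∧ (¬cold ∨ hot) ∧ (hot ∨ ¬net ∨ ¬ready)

No satisfying assignment exists.

Case net = True:
  Clause (¬net) is falsified — contradiction.
Case net = False:
  (cold ∨ net) forces cold = True.
  (¬hot ∨ net) forces hot = False.
  Clause (¬cold ∨ hot) is falsified — contradiction.
Both cases fail, so the formula is unsatisfiable.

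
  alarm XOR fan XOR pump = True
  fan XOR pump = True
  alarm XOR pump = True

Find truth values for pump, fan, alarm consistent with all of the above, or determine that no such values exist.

pump = True, fan = False, alarm = False

alarm XOR fan XOR pump = F XOR F XOR T = True ✓
fan XOR pump = F XOR T = True ✓
alarm XOR pump = F XOR T = True ✓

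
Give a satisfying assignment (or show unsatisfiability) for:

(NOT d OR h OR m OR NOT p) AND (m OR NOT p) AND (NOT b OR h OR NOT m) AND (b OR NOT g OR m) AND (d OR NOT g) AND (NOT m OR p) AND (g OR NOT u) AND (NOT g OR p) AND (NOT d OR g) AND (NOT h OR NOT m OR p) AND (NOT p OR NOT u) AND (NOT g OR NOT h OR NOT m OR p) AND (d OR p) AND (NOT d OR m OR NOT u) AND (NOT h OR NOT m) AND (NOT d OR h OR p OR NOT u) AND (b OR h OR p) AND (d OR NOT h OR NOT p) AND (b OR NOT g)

u = False, m = True, b = False, g = False, p = True, d = False, h = False

Try u = True:
  (g OR NOT u) forces g = True.
  (d OR NOT g) forces d = True.
  (NOT g OR p) forces p = True.
  clause (NOT p OR NOT u) is falsified — backtrack.
So u = False.
Set m = True.
  then (NOT m OR p) forces p = True.
  then (NOT h OR NOT m) forces h = False.
  then (NOT b OR h OR NOT m) forces b = False.
  then (b OR NOT g) forces g = False.
  then (NOT d OR g) forces d = False.
All clauses satisfied.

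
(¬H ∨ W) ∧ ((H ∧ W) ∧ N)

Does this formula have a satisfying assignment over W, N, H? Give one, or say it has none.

W: True, N: True, H: True

  ¬H ∨ W = True
    ¬H = False
  (H ∧ W) ∧ N = True
    H ∧ W = True
Both conjuncts True, so the formula holds.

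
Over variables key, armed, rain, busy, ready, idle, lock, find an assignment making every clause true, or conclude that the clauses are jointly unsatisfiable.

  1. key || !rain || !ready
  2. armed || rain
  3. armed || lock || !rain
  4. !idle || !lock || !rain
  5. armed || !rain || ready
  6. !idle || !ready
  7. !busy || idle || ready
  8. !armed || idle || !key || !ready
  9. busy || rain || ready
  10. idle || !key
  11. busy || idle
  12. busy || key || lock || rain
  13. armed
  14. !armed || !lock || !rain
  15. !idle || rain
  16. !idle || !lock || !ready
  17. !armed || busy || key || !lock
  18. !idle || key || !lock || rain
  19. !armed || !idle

Unit clause (armed) forces armed = True.
In (!armed || !idle) only !idle is left, so idle = False.
In (idle || !key) only !key is left, so key = False.
In (busy || idle) only busy is left, so busy = True.
In (!busy || idle || ready) only ready is left, so ready = True.
In (key || !rain || !ready) only !rain is left, so rain = False.
Set lock = True.
All clauses satisfied.

key=F, armed=T, rain=F, busy=T, ready=T, idle=F, lock=T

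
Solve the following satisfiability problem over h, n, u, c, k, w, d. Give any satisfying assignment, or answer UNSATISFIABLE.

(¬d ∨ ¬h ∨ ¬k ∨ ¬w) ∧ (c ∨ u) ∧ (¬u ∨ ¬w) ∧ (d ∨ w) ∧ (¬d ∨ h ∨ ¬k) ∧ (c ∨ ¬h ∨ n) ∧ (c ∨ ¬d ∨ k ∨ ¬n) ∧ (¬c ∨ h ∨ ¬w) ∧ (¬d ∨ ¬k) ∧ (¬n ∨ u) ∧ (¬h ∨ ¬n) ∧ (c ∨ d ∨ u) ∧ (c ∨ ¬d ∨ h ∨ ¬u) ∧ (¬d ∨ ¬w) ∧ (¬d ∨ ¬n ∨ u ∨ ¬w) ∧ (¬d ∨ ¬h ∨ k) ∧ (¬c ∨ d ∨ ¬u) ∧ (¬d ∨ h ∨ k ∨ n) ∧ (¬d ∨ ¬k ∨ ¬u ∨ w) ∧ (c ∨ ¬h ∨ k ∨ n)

Set h = False.
Set n = True.
  then (¬n ∨ u) forces u = True.
  then (¬u ∨ ¬w) forces w = False.
  then (d ∨ w) forces d = True.
  then (¬d ∨ h ∨ ¬k) forces k = False.
  then (c ∨ ¬d ∨ k ∨ ¬n) forces c = True.
All clauses satisfied.

h: False; n: True; u: True; c: True; k: False; w: False; d: True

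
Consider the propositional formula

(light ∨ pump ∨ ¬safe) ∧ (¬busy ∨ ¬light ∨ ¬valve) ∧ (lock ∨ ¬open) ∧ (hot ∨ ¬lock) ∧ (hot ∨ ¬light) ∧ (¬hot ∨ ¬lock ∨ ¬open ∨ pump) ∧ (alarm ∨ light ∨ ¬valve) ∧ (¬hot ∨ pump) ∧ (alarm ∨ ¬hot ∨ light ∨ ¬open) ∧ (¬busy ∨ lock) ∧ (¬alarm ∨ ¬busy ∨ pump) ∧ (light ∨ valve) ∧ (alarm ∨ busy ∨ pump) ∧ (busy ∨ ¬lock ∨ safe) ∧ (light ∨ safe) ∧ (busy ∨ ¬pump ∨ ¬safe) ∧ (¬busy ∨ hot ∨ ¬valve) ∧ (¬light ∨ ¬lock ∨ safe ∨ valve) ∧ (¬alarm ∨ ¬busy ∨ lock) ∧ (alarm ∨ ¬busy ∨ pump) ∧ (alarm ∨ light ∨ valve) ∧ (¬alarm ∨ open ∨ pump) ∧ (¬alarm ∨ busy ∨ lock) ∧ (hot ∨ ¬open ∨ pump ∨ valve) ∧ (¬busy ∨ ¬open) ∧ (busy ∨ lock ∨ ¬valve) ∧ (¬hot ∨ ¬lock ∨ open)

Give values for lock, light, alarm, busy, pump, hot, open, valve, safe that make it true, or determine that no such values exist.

Set lock = False.
  then (lock ∨ ¬open) forces open = False.
  then (¬busy ∨ lock) forces busy = False.
  then (¬alarm ∨ busy ∨ lock) forces alarm = False.
  then (busy ∨ lock ∨ ¬valve) forces valve = False.
  then (light ∨ valve) forces light = True.
  then (alarm ∨ busy ∨ pump) forces pump = True.
  then (busy ∨ ¬pump ∨ ¬safe) forces safe = False.
  then (hot ∨ ¬light) forces hot = True.
All clauses satisfied.

lock: False, light: True, alarm: False, busy: False, pump: True, hot: True, open: False, valve: False, safe: False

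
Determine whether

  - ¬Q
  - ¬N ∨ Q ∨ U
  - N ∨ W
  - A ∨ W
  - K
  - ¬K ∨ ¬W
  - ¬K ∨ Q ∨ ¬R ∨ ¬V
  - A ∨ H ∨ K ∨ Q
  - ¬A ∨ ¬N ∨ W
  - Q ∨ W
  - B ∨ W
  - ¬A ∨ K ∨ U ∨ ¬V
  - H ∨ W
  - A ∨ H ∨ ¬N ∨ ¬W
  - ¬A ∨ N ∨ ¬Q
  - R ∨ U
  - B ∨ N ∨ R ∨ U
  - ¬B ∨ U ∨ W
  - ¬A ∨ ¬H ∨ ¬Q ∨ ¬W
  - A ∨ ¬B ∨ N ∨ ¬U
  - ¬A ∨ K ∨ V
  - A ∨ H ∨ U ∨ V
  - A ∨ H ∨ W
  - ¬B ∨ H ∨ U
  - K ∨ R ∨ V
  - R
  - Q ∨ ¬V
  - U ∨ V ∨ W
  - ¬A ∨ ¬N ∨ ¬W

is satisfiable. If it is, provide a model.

The formula is unsatisfiable.

Case Q = True:
  Clause (¬Q) is falsified — contradiction.
Case Q = False:
  (K) forces K = True.
  (¬K ∨ ¬W) forces W = False.
  Clause (Q ∨ W) is falsified — contradiction.
Both cases fail, so the formula is unsatisfiable.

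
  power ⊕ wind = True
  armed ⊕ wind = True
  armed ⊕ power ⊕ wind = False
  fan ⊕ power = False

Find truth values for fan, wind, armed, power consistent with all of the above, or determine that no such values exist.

fan = True; wind = False; armed = True; power = True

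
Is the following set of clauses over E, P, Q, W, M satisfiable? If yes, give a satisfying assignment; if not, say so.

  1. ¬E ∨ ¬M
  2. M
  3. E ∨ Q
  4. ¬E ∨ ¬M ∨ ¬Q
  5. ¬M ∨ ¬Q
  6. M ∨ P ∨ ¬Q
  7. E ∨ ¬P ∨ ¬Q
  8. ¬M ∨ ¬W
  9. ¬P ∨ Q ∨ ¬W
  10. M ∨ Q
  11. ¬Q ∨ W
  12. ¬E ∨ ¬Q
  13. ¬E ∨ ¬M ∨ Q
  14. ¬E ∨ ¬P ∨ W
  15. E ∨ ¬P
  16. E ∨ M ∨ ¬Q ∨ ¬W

Case M = True:
  (¬E ∨ ¬M) forces E = False.
  (E ∨ Q) forces Q = True.
  Clause (¬M ∨ ¬Q) is falsified — contradiction.
Case M = False:
  Clause (M) is falsified — contradiction.
Both cases fail, so the formula is unsatisfiable.

Unsatisfiable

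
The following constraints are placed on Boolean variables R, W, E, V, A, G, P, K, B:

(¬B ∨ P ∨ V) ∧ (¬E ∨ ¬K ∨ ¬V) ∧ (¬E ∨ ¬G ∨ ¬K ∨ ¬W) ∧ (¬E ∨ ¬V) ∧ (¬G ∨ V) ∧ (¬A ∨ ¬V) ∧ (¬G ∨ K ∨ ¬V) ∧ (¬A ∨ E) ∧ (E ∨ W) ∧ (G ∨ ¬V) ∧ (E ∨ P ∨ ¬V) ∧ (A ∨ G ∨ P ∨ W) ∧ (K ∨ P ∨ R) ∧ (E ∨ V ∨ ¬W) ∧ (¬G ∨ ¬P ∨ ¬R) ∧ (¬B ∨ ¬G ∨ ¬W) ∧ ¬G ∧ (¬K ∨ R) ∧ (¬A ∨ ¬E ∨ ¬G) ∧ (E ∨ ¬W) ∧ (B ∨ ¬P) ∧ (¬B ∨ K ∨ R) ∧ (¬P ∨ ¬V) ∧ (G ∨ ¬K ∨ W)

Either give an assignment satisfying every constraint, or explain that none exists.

R=T; W=T; E=T; V=F; A=F; G=F; P=T; K=F; B=T

Unit clause (¬G) forces G = False.
In (G ∨ ¬V) only ¬V is left, so V = False.
Try R = False:
  (¬K ∨ R) forces K = False.
  (K ∨ P ∨ R) forces P = True.
  (B ∨ ¬P) forces B = True.
  clause (¬B ∨ K ∨ R) is falsified — backtrack.
So R = True.
Set W = True.
  then (E ∨ V ∨ ¬W) forces E = True.
Set A = False.
Set P = True.
  then (B ∨ ¬P) forces B = True.
Set K = False.
All clauses satisfied.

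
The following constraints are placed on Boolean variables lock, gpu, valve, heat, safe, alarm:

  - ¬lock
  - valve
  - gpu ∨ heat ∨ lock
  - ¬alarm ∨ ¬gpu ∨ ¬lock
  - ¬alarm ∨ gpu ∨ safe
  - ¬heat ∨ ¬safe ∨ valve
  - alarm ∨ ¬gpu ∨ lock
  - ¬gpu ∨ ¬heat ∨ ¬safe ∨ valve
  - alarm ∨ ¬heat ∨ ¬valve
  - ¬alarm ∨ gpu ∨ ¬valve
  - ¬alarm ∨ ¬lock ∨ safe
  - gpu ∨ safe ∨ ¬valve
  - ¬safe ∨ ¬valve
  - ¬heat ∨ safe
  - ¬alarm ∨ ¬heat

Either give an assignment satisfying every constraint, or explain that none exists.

lock = False, gpu = True, valve = True, heat = False, safe = False, alarm = True

Unit clause (¬lock) forces lock = False.
Unit clause (valve) forces valve = True.
In (¬safe ∨ ¬valve) only ¬safe is left, so safe = False.
In (¬heat ∨ safe) only ¬heat is left, so heat = False.
In (gpu ∨ heat ∨ lock) only gpu is left, so gpu = True.
In (alarm ∨ ¬gpu ∨ lock) only alarm is left, so alarm = True.
All clauses satisfied.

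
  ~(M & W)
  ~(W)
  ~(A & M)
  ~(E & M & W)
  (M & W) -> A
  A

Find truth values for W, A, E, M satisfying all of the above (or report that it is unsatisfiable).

W = False, A = True, E = False, M = False

Unit clause (A) forces A = True.
Unit clause (~W) forces W = False.
In (~A | ~M) only ~M is left, so M = False.
Set E = False.
All clauses satisfied.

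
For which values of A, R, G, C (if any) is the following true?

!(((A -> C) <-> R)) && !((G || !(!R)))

A: False, R: False, G: False, C: True

  !(((A -> C) <-> R)) = True
    (A -> C) <-> R = False
      A -> C = True
  !((G || !(!R))) = True
    G || !(!R) = False
      !(!R) = False
        !R = True
Both conjuncts True, so the formula holds.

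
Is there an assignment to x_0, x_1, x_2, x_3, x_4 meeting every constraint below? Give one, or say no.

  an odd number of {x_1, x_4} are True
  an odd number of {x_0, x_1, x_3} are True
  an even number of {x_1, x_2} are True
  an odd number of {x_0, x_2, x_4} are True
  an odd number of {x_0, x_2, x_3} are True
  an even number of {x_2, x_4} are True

The formula is unsatisfiable.

Adding constraints 1, 3, 6 mod 2: every variable appears an even number of times on the left, so the left side is 0.
But the right sides sum to 1 (mod 2). 0 ≠ 1 — the system is inconsistent.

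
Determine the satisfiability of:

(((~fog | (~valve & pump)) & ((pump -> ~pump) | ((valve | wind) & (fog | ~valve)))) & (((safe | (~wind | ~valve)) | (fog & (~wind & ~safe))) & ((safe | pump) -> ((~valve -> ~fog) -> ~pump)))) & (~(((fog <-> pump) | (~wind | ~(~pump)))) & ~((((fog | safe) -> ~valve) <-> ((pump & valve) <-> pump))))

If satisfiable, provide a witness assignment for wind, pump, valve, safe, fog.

Case pump = True: the conjunct ~(((fog <-> pump) | (~wind | ~(~pump)))) becomes ~((fog | True)) = False.
Case pump = False: the formula simplifies to (~fog & ((safe | (~wind | ~valve)) | (fog & (~wind & ~safe)))) & (~((~fog | ~wind)) & ~(((fog | safe) -> ~valve))).
  fog = True: the conjunct ~fog is False.
  fog = False: the conjunct ~((~fog | ~wind)) becomes ~((True | ~wind)) = False.
Both cases fail — unsatisfiable.

Unsatisfiable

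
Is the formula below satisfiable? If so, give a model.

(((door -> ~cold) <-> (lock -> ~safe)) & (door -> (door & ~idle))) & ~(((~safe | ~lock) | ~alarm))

cold = True; lock = True; idle = False; alarm = True; safe = True; door = True

  ((door -> ~cold) <-> (lock -> ~safe)) & (door -> (door & ~idle)) = True
    (door -> ~cold) <-> (lock -> ~safe) = True
      door -> ~cold = False
        ~cold = False
      lock -> ~safe = False
        ~safe = False
    door -> (door & ~idle) = True
      door & ~idle = True
        ~idle = True
  ~(((~safe | ~lock) | ~alarm)) = True
    (~safe | ~lock) | ~alarm = False
      ~safe | ~lock = False
        ~safe = False
        ~lock = False
      ~alarm = False
Both conjuncts True, so the formula holds.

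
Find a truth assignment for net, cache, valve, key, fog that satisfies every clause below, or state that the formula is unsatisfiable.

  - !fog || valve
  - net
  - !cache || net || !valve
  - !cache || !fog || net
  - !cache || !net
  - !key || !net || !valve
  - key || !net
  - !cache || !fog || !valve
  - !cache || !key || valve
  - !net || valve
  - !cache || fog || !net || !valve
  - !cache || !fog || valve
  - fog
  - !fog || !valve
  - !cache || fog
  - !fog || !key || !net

Unsatisfiable — no assignment works.

Case fog = True:
  (!fog || valve) forces valve = True.
  Clause (!fog || !valve) is falsified — contradiction.
Case fog = False:
  Clause (fog) is falsified — contradiction.
Both cases fail, so the formula is unsatisfiable.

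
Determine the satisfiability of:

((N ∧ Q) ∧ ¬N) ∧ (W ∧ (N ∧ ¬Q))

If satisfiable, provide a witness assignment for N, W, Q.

Unsatisfiable

Case N = True: the conjunct ¬N is False.
Case N = False: the conjunct N is False.
Both cases fail — unsatisfiable.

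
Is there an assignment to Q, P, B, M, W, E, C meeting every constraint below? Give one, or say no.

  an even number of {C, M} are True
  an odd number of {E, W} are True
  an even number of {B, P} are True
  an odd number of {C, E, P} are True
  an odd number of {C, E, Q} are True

Q = True, P = True, B = True, M = True, W = False, E = True, C = True

{C, M}: 2 true → even ✓
{E, W}: 1 true → odd ✓
{B, P}: 2 true → even ✓
{C, E, P}: 3 true → odd ✓
{C, E, Q}: 3 true → odd ✓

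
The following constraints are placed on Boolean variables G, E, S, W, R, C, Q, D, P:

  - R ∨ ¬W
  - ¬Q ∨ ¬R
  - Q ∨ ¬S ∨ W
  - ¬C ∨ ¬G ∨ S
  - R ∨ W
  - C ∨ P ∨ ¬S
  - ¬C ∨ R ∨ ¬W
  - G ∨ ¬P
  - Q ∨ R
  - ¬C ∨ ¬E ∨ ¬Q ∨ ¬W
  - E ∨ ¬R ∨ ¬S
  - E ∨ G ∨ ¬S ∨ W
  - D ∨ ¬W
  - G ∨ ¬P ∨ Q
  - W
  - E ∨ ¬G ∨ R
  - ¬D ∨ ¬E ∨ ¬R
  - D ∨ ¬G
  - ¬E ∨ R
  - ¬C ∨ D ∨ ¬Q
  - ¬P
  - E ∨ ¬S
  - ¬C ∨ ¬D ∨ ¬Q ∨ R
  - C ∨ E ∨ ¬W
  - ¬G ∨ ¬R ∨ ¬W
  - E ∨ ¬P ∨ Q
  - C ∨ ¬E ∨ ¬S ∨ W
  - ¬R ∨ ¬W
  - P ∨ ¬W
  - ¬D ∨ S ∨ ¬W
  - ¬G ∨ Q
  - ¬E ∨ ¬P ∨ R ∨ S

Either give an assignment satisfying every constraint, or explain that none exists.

Case W = True:
  (R ∨ ¬W) forces R = True.
  Clause (¬R ∨ ¬W) is falsified — contradiction.
Case W = False:
  Clause (W) is falsified — contradiction.
Both cases fail, so the formula is unsatisfiable.

No satisfying assignment exists.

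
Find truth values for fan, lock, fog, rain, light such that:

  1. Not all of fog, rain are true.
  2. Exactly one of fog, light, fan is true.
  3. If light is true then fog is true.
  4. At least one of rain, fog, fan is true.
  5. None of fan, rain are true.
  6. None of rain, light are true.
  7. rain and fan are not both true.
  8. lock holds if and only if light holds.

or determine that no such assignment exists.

fan = False, lock = False, fog = True, rain = False, light = False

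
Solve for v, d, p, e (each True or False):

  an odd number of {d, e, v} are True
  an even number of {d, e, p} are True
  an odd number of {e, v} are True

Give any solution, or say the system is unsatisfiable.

v = True, d = False, p = False, e = False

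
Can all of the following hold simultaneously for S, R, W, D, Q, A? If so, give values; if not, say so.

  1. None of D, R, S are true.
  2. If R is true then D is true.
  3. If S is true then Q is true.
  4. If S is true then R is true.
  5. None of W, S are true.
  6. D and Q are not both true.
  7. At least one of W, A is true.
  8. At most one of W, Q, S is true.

S=F, R=F, W=F, D=F, Q=T, A=T

  (1) {D, R, S}: 0 true — none ✓
  (2) R=F ⇒ D: vacuous ✓
  (3) S=F ⇒ Q: vacuous ✓
  (4) S=F ⇒ R: vacuous ✓
  (5) {W, S}: 0 true — none ✓
  (6) D=F, Q=T — not both ✓
  (7) {W, A}: 1 true — at least one ✓
  (8) {W, Q, S}: 1 true — at most one ✓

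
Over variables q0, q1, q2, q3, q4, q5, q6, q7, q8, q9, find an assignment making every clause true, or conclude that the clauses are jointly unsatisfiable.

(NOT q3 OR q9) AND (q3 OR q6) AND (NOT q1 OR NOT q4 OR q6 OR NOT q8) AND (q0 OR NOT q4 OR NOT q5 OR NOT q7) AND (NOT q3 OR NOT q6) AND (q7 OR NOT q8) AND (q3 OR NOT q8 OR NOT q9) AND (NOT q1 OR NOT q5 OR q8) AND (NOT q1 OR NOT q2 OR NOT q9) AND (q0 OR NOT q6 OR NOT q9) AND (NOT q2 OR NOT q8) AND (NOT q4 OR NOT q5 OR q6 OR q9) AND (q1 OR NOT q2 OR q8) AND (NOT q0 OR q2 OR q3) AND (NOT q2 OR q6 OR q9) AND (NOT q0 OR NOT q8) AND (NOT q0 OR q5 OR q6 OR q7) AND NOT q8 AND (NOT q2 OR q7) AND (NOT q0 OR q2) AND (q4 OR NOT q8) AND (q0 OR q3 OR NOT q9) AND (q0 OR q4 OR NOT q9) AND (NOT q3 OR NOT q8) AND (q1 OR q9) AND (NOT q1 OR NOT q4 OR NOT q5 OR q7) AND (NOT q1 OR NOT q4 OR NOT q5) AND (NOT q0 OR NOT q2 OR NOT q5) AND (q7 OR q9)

q0: True; q1: True; q2: True; q3: False; q4: False; q5: False; q6: True; q7: True; q8: False; q9: False

Unit clause (NOT q8) forces q8 = False.
Set q0 = True.
  then (NOT q0 OR q2) forces q2 = True.
  then (NOT q0 OR NOT q2 OR NOT q5) forces q5 = False.
  then (q1 OR NOT q2 OR q8) forces q1 = True.
  then (NOT q2 OR q7) forces q7 = True.
  then (NOT q1 OR NOT q2 OR NOT q9) forces q9 = False.
  then (NOT q2 OR q6 OR q9) forces q6 = True.
  then (NOT q3 OR q9) forces q3 = False.
Set q4 = False.
All clauses satisfied.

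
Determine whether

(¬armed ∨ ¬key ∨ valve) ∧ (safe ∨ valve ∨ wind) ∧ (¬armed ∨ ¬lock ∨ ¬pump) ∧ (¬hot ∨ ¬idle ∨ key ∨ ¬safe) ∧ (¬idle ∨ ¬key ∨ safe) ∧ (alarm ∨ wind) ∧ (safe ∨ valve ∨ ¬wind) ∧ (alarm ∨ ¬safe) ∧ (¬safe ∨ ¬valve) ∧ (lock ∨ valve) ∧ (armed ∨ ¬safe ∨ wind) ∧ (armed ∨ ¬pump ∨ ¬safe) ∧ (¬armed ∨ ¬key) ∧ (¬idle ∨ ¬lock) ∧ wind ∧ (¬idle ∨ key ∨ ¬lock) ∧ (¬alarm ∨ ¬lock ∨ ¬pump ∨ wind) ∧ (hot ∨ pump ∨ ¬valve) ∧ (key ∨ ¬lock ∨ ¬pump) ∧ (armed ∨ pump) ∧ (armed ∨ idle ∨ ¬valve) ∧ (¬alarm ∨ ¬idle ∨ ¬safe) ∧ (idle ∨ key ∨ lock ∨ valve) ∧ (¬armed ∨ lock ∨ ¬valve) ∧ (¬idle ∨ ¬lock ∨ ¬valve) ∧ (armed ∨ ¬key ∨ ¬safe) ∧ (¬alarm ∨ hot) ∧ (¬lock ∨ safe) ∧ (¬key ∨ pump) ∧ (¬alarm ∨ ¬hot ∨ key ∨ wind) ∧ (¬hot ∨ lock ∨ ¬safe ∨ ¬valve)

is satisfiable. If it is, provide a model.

Unit clause (wind) forces wind = True.
Set alarm = True.
  then (¬alarm ∨ hot) forces hot = True.
Set key = False.
Set safe = False.
  then (safe ∨ valve ∨ ¬wind) forces valve = True.
  then (¬lock ∨ safe) forces lock = False.
  then (¬armed ∨ lock ∨ ¬valve) forces armed = False.
  then (armed ∨ pump) forces pump = True.
  then (armed ∨ idle ∨ ¬valve) forces idle = True.
All clauses satisfied.

alarm = True, key = False, safe = False, valve = True, armed = False, lock = False, idle = True, wind = True, pump = True, hot = True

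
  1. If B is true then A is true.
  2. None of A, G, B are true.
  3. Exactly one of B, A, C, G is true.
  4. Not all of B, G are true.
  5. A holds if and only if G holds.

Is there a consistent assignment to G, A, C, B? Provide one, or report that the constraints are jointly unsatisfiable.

G=F, A=F, C=T, B=F

  (1) B=F ⇒ A: vacuous ✓
  (2) {A, G, B}: 0 true — none ✓
  (3) {B, A, C, G}: 1 true — exactly one ✓
  (4) {B, G}: 0/2 true — not all ✓
  (5) A=F, G=F — same ✓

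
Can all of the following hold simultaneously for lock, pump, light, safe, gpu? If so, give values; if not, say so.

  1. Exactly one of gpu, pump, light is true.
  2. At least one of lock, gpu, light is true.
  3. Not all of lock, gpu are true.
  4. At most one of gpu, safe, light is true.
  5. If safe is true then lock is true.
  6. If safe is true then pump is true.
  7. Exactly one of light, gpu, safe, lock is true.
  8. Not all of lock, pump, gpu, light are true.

lock = False; pump = False; light = True; safe = False; gpu = False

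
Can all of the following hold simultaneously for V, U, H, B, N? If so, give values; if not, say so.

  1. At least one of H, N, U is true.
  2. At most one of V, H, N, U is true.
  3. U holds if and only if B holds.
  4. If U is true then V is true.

V = False; U = False; H = False; B = False; N = True

  (1) {H, N, U}: 1 true — at least one ✓
  (2) {V, H, N, U}: 1 true — at most one ✓
  (3) U=F, B=F — same ✓
  (4) U=F ⇒ V: vacuous ✓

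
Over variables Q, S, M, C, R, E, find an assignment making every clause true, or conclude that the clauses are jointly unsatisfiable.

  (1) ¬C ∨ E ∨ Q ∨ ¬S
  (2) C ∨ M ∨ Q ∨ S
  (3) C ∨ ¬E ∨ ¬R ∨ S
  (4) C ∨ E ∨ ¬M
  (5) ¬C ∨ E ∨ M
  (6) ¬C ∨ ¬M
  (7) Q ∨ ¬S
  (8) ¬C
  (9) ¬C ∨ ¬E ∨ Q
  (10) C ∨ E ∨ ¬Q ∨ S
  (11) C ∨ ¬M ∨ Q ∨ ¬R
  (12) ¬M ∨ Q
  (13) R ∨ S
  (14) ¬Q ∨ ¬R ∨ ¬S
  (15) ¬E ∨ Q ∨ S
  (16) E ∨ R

Q = True; S = True; M = False; C = False; R = False; E = True

Unit clause (¬C) forces C = False.
Try Q = False:
  (Q ∨ ¬S) forces S = False.
  (C ∨ M ∨ Q ∨ S) forces M = True.
  clause (¬M ∨ Q) is falsified — backtrack.
So Q = True.
Set S = True.
  then (¬Q ∨ ¬R ∨ ¬S) forces R = False.
  then (E ∨ R) forces E = True.
Set M = False.
All clauses satisfied.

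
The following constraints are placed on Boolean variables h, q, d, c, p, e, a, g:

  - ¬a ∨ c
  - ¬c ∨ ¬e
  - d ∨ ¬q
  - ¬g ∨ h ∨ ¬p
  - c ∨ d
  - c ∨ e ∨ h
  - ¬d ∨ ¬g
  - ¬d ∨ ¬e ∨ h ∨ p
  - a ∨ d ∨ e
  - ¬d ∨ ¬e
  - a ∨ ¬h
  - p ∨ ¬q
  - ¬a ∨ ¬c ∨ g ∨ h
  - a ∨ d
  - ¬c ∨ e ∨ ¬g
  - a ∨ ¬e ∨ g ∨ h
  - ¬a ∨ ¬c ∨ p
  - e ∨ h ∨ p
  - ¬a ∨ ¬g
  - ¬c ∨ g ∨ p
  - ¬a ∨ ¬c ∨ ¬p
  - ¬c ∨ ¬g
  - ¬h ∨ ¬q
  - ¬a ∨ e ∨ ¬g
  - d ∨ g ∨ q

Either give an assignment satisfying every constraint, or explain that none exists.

Set h = False.
Set q = True.
  then (d ∨ ¬q) forces d = True.
  then (¬d ∨ ¬g) forces g = False.
  then (¬d ∨ ¬e) forces e = False.
  then (p ∨ ¬q) forces p = True.
  then (c ∨ e ∨ h) forces c = True.
  then (¬a ∨ ¬c ∨ g ∨ h) forces a = False.
All clauses satisfied.

h = False, q = True, d = True, c = True, p = True, e = False, a = False, g = False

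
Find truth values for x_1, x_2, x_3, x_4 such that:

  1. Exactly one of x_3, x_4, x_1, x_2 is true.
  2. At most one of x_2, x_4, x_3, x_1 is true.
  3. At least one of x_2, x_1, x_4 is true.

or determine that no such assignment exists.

x_1: False, x_2: True, x_3: False, x_4: False

  (1) {x_3, x_4, x_1, x_2}: 1 true — exactly one ✓
  (2) {x_2, x_4, x_3, x_1}: 1 true — at most one ✓
  (3) {x_2, x_1, x_4}: 1 true — at least one ✓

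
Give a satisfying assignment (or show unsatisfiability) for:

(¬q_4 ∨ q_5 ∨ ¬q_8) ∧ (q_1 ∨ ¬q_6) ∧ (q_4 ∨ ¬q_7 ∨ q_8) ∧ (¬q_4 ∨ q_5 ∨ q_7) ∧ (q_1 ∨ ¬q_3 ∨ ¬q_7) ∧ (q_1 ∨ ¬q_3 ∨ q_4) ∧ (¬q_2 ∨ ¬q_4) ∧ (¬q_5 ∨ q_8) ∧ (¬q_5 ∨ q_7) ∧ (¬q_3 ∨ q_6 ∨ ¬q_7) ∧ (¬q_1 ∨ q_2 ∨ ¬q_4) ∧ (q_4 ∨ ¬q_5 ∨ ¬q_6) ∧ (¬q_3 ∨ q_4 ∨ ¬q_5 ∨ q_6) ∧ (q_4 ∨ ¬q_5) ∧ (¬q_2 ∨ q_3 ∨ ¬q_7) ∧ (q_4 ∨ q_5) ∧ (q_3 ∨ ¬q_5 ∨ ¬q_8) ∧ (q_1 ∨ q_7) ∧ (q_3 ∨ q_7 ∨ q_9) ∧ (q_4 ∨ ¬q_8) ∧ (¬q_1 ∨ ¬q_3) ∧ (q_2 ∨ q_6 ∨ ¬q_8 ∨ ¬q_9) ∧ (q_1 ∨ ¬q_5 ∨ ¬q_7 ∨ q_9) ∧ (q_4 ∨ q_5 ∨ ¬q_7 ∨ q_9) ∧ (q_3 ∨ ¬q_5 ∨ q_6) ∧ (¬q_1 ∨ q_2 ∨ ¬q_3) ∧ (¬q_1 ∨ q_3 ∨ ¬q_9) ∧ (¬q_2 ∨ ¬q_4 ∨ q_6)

Set q_1 = False.
  then (q_1 ∨ ¬q_6) forces q_6 = False.
  then (q_1 ∨ q_7) forces q_7 = True.
  then (q_1 ∨ ¬q_3 ∨ ¬q_7) forces q_3 = False.
  then (¬q_2 ∨ q_3 ∨ ¬q_7) forces q_2 = False.
  then (q_3 ∨ ¬q_5 ∨ q_6) forces q_5 = False.
  then (q_4 ∨ q_5) forces q_4 = True.
  then (¬q_4 ∨ q_5 ∨ ¬q_8) forces q_8 = False.
Set q_9 = False.
All clauses satisfied.

q_1: False, q_2: False, q_3: False, q_4: True, q_5: False, q_6: False, q_7: True, q_8: False, q_9: False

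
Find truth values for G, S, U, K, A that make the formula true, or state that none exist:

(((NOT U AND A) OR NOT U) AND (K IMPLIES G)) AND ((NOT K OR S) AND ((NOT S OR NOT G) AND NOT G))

G: False, S: True, U: False, K: False, A: False

  ((NOT U AND A) OR NOT U) AND (K IMPLIES G) = True
    (NOT U AND A) OR NOT U = True
      NOT U AND A = False
        NOT U = True
      NOT U = True
    K IMPLIES G = True
  (NOT K OR S) AND ((NOT S OR NOT G) AND NOT G) = True
    NOT K OR S = True
      NOT K = True
    (NOT S OR NOT G) AND NOT G = True
      NOT S OR NOT G = True
        NOT S = False
        NOT G = True
      NOT G = True
Both conjuncts True, so the formula holds.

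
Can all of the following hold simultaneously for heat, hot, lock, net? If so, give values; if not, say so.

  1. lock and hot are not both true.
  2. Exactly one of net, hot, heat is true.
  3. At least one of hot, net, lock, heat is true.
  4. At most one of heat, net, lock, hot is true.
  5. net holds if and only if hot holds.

heat=T; hot=F; lock=F; net=F

  (1) lock=F, hot=F — not both ✓
  (2) {net, hot, heat}: 1 true — exactly one ✓
  (3) {hot, net, lock, heat}: 1 true — at least one ✓
  (4) {heat, net, lock, hot}: 1 true — at most one ✓
  (5) net=F, hot=F — same ✓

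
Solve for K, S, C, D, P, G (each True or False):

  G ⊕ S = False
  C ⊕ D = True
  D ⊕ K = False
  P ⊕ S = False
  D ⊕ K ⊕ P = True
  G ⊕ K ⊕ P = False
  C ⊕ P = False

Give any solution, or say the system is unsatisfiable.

K = False; S = True; C = True; D = False; P = True; G = True

G ⊕ S = T ⊕ T = False ✓
C ⊕ D = T ⊕ F = True ✓
D ⊕ K = F ⊕ F = False ✓
P ⊕ S = T ⊕ T = False ✓
D ⊕ K ⊕ P = F ⊕ F ⊕ T = True ✓
G ⊕ K ⊕ P = T ⊕ F ⊕ T = False ✓
C ⊕ P = T ⊕ T = False ✓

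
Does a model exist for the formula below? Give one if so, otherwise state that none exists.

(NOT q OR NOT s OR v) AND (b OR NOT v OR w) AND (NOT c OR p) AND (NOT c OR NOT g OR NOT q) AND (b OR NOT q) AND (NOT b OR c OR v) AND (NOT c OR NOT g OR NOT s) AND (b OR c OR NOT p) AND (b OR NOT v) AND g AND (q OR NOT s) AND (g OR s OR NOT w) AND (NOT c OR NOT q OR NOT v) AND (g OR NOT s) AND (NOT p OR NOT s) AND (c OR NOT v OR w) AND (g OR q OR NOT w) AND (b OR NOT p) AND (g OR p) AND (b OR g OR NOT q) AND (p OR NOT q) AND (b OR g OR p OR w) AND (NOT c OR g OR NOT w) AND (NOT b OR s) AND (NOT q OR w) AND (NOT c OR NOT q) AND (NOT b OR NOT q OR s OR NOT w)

Unit clause (g) forces g = True.
Set w = True.
Try c = True:
  (NOT c OR p) forces p = True.
  (NOT c OR NOT g OR NOT q) forces q = False.
  (NOT c OR NOT g OR NOT s) forces s = False.
  (b OR NOT p) forces b = True.
  clause (NOT b OR s) is falsified — backtrack.
So c = False.
Try p = True:
  (b OR c OR NOT p) forces b = True.
  (NOT b OR c OR v) forces v = True.
  (NOT p OR NOT s) forces s = False.
  clause (NOT b OR s) is falsified — backtrack.
So p = False.
  then (p OR NOT q) forces q = False.
  then (q OR NOT s) forces s = False.
  then (NOT b OR s) forces b = False.
  then (b OR NOT v) forces v = False.
All clauses satisfied.

w = True; c = False; p = False; b = False; s = False; q = False; g = True; v = False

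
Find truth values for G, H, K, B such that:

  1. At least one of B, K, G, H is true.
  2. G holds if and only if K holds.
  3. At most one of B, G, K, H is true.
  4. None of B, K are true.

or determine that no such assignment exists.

G: False, H: True, K: False, B: False

  (1) {B, K, G, H}: 1 true — at least one ✓
  (2) G=F, K=F — same ✓
  (3) {B, G, K, H}: 1 true — at most one ✓
  (4) {B, K}: 0 true — none ✓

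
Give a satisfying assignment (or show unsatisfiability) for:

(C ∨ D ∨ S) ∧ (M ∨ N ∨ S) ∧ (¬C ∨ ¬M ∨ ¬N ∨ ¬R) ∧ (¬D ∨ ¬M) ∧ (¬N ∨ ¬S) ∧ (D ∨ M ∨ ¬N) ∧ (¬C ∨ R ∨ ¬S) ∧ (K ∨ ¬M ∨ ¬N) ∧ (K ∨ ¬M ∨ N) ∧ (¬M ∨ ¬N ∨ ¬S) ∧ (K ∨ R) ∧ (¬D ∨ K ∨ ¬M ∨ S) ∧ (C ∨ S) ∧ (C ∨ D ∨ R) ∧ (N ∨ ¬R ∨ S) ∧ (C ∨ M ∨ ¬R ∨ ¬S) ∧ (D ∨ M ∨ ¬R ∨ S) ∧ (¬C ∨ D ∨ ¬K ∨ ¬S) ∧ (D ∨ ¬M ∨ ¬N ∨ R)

C = False, S = True, R = True, N = False, M = True, K = True, D = False

Set C = False.
  then (C ∨ S) forces S = True.
  then (¬N ∨ ¬S) forces N = False.
Set R = True.
  then (C ∨ M ∨ ¬R ∨ ¬S) forces M = True.
  then (¬D ∨ ¬M) forces D = False.
  then (K ∨ ¬M ∨ N) forces K = True.
All clauses satisfied.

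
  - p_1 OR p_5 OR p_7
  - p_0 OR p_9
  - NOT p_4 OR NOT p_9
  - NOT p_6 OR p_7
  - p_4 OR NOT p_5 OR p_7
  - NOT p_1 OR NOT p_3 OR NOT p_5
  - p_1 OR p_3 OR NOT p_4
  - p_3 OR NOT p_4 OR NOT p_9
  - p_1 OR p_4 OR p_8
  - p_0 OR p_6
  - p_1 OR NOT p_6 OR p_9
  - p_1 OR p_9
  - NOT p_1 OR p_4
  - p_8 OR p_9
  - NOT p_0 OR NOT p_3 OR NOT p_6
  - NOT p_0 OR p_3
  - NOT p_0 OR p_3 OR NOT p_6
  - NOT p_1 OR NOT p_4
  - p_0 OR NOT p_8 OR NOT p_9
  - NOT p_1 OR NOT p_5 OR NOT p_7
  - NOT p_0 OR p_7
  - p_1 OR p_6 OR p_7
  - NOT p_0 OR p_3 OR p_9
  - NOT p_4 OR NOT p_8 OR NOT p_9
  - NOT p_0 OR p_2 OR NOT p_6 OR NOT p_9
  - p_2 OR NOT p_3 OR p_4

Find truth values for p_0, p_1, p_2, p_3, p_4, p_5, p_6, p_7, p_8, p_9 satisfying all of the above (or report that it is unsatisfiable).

p_0 = True, p_1 = False, p_2 = True, p_3 = True, p_4 = False, p_5 = False, p_6 = False, p_7 = True, p_8 = True, p_9 = True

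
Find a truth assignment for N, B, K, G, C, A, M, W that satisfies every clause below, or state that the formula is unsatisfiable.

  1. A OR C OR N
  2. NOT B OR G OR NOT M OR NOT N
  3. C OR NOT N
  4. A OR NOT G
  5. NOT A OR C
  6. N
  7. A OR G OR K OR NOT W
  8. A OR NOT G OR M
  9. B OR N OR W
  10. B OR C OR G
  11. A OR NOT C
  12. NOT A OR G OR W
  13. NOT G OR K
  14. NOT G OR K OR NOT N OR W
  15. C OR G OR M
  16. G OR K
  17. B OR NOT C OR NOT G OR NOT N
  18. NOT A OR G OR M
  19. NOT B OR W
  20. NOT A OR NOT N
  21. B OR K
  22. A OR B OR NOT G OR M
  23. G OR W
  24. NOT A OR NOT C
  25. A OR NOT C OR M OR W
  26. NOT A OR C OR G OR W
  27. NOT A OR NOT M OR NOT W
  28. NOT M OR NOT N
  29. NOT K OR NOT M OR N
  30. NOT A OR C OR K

Case N = True:
  (C OR NOT N) forces C = True.
  (A OR NOT C) forces A = True.
  Clause (NOT A OR NOT N) is falsified — contradiction.
Case N = False:
  Clause (N) is falsified — contradiction.
Both cases fail, so the formula is unsatisfiable.

UNSATISFIABLE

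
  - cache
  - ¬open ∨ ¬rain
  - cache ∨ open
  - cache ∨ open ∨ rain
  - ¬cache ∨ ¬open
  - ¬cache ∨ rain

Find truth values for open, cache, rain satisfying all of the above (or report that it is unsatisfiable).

Unit clause (cache) forces cache = True.
In (¬cache ∨ ¬open) only ¬open is left, so open = False.
In (¬cache ∨ rain) only rain is left, so rain = True.
All clauses satisfied.

open: False; cache: True; rain: True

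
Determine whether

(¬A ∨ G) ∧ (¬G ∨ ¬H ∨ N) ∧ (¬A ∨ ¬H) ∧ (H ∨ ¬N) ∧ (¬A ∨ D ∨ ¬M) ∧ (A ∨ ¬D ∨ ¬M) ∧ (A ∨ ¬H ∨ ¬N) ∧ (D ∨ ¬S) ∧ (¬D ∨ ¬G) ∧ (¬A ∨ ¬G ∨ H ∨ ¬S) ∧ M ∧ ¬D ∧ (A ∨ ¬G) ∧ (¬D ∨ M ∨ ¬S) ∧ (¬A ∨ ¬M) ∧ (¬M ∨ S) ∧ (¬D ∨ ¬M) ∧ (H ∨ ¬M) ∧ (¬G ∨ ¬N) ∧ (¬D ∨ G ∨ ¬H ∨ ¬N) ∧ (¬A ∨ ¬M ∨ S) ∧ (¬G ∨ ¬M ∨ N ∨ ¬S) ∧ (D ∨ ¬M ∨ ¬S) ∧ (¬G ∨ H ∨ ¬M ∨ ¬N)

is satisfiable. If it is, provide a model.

Case S = True:
  (D ∨ ¬S) forces D = True.
  Clause (¬D) is falsified — contradiction.
Case S = False:
  (M) forces M = True.
  Clause (¬M ∨ S) is falsified — contradiction.
Both cases fail, so the formula is unsatisfiable.

No satisfying assignment exists.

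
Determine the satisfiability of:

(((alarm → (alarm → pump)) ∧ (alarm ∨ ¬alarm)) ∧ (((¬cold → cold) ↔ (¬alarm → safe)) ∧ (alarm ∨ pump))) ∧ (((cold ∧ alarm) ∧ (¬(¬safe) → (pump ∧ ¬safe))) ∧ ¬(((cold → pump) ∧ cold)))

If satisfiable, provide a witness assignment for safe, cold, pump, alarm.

No satisfying assignment exists.

Case alarm = True: the formula simplifies to (pump ∧ (¬cold → cold)) ∧ ((cold ∧ (¬(¬safe) → (pump ∧ ¬safe))) ∧ ¬(((cold → pump) ∧ cold))).
  cold = True: simplifies to pump ∧ ((¬(¬safe) → (pump ∧ ¬safe)) ∧ ¬pump).
    pump = True: the conjunct ¬pump is False.
    pump = False: the conjunct pump is False.
  cold = False: the conjunct ¬cold → cold becomes ¬False → False = False.
Case alarm = False: the conjunct alarm is False.
Both cases fail — unsatisfiable.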